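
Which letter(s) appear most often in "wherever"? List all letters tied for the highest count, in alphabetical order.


Word: "wherever"
Letter counts:
  'e': 3
  'h': 1
  'r': 2
  'v': 1
  'w': 1
Maximum count = 3
Most frequent = 'e' (3 times each)


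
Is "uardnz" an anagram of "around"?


Word 1: "around" → sorted: adnoru
Word 2: "uardnz" → sorted: adnruz
Same letters? adnoru != adnruz
Anagram = No


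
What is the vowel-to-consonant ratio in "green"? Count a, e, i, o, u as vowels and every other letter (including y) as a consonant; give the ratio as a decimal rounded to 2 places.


Word: "green"
Vowels (a,e,i,o,u): 2
Consonants: 3
Ratio = 2/3
= 0.67


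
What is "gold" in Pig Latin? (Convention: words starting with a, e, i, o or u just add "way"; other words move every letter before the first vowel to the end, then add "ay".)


Word: "gold"
Starts with consonant(s) → move to end, add 'ay'
Consonant cluster: "g"
Pig Latin = "oldgay"


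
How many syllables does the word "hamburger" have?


Word: "hamburger"
Syllable breakdown: ham / bur / ger
Counting: 3 parts
= 3 syllables


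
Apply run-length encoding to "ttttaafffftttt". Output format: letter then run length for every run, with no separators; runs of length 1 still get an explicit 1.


String: "ttttaafffftttt"
Scanning for consecutive runs:
  't' x 4
  'a' x 2
  'f' x 4
  't' x 4
RLE = "t4a2f4t4"


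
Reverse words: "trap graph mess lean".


Original: "trap graph mess lean"
Words (1..n): trap | graph | mess | lean
Reversed (n..1): lean | mess | graph | trap
Result = "lean mess graph trap"


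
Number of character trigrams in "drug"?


Word: "drug" (length 4)
Number of 3-grams = length - 3 + 1 = 4 - 3 + 1
= 2


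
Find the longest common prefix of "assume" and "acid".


Word 1: "assume"
Word 2: "acid"
Comparing from start:
  Pos 0: 'a' == 'a'
  Pos 1: 's' != 'c' (stop)
LCP = "a" (length 1)


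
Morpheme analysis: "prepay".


Word: "prepay"
Morphemes: pre- | pay
Each morpheme carries meaning
= 2 morphemes


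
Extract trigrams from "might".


Word: "might" (length 5)
Number of trigrams = 5 - 3 + 1 = 3
  Position 0: "mig"
  Position 1: "igh"
  Position 2: "ght"
Trigrams = "mig", "igh", "ght"


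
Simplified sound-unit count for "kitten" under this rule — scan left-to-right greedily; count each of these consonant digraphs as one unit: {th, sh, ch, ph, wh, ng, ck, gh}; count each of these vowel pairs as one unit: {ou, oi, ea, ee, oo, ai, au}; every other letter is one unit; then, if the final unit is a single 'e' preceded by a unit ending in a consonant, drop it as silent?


Word: "kitten" (6 letters)
Left-to-right scan:
  1. 'k' (letter)
  2. 'i' (letter)
  3. 't' (letter)
  4. 't' (letter)
  5. 'e' (letter)
  6. 'n' (letter)
Units from scan: 6
Sound units = 6 units


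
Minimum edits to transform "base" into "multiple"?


Word 1: "base" (length 4)
Word 2: "multiple" (length 8)
One optimal edit sequence (insert/delete/substitute each cost 1):
  1. insert 'm'  (+1)
  2. insert 'u'  (+1)
  3. insert 'l'  (+1)
  4. insert 't'  (+1)
  5. substitute 'b' -> 'i'  (+1)
  6. substitute 'a' -> 'p'  (+1)
  7. substitute 's' -> 'l'  (+1)
  8. keep 'e'
Total edit operations: 7
Edit distance = 7


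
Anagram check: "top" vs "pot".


Word 1: "top" → sorted: opt
Word 2: "pot" → sorted: opt
Same letters? opt == opt
Anagram = Yes


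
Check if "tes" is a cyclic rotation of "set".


Word: "set", Candidate: "tes"
Method: check if candidate is substring of word+word
"setset" contains "tes"? No
Is rotation = No


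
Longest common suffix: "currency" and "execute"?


Word 1: "currency"
Word 2: "execute"
Comparing from end:
  Pos -1: 'y' != 'e' (stop)
LCS = "" (length 0)


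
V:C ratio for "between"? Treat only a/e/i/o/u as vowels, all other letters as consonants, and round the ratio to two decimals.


Word: "between"
Vowels (a,e,i,o,u): 3
Consonants: 4
Ratio = 3/4
= 0.75


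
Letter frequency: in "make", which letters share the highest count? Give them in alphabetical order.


Word: "make"
Letter counts:
  'a': 1
  'e': 1
  'k': 1
  'm': 1
Maximum count = 1
Most frequent = 'a', 'e', 'k', 'm' (1 time each)


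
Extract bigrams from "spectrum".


Word: "spectrum" (length 8)
Number of bigrams = 8 - 2 + 1 = 7
  Position 0: "sp"
  Position 1: "pe"
  Position 2: "ec"
  Position 3: "ct"
  Position 4: "tr"
  Position 5: "ru"
  Position 6: "um"
Bigrams = "sp", "pe", "ec", "ct", "tr", "ru", "um"


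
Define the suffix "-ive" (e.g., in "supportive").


Suffix: -ive
Example: supportive (support + -ive)
Meaning = tending to


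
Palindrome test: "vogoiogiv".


Word: "vogoiogiv"
Reversed: "vigoiogov"
Forward == Backward? vogoiogiv != vigoiogov
Palindrome = No


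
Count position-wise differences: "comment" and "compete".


Comparing character by character (same length = 7):
  Pos 0: 'c' vs 'c' =
  Pos 1: 'o' vs 'o' =
  Pos 2: 'm' vs 'm' =
  Pos 3: 'm' vs 'p' !=
  Pos 4: 'e' vs 'e' =
  Pos 5: 'n' vs 't' !=
  Pos 6: 't' vs 'e' !=
Hamming distance = 3


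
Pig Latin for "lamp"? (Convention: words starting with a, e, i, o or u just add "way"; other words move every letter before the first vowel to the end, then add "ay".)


Word: "lamp"
Starts with consonant(s) → move to end, add 'ay'
Consonant cluster: "l"
Pig Latin = "amplay"


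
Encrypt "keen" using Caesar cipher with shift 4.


Word: "keen"
Shift: 4
Each letter → (letter + shift) mod 26:
  'k' (10) + 4 = 14 → 'o'
  'e' (4) + 4 = 8 → 'i'
  'e' (4) + 4 = 8 → 'i'
  'n' (13) + 4 = 17 → 'r'
Result = "oiir"


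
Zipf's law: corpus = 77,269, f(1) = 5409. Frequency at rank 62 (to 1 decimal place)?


Zipf's law: f(r) = f(1) / r
f(1) = 5409
f(62) = 5409 / 62
= 87.2 occurrences


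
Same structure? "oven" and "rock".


Pattern of "oven": [0, 1, 2, 3]
Pattern of "rock": [0, 1, 2, 3]
Patterns match
Same pattern = Yes


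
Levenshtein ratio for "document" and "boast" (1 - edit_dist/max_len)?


Word 1: "document" (length 8)
Word 2: "boast" (length 5)
One optimal edit sequence:
  1. substitute 'd' -> 'b'  (+1)
  2. keep 'o'
  3. delete 'c'  (+1)
  4. delete 'u'  (+1)
  5. delete 'm'  (+1)
  6. substitute 'e' -> 'a'  (+1)
  7. substitute 'n' -> 's'  (+1)
  8. keep 't'
Edit distance = 6
Max length = max(8, 5) = 8
Similarity = 1 - 6/8
= 0.2500


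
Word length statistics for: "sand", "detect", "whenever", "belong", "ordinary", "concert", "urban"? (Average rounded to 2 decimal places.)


Lengths: "sand"=4, "detect"=6, "whenever"=8, "belong"=6, "ordinary"=8, "concert"=7, "urban"=5
Sum = 44, Count = 7
Average = 44/7 = 6.29
= avg=6.29, min=4, max=8


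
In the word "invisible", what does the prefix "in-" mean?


Prefix: in-
Example: invisible (in- + visible)
Meaning = not / into


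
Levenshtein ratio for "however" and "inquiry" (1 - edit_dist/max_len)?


Word 1: "however" (length 7)
Word 2: "inquiry" (length 7)
One optimal edit sequence:
  1. substitute 'h' -> 'i'  (+1)
  2. substitute 'o' -> 'n'  (+1)
  3. substitute 'w' -> 'q'  (+1)
  4. substitute 'e' -> 'u'  (+1)
  5. substitute 'v' -> 'i'  (+1)
  6. substitute 'e' -> 'r'  (+1)
  7. substitute 'r' -> 'y'  (+1)
Edit distance = 7
Max length = max(7, 7) = 7
Similarity = 1 - 7/7
= 0.0000


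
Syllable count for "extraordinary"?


Word: "extraordinary"
Syllable breakdown: ex / traor / di / nar / y
Counting: 5 parts
= 5 syllables


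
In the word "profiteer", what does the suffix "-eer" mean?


Suffix: -eer
Example: profiteer = profit + -eer
Meaning = one who is concerned with


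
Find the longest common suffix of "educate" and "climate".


Word 1: "educate"
Word 2: "climate"
Comparing from end:
  Pos -1: 'e' == 'e'
  Pos -2: 't' == 't'
  Pos -3: 'a' == 'a'
  Pos -4: 'c' != 'm' (stop)
LCS = "ate" (length 3)


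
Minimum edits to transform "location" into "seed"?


Word 1: "location" (length 8)
Word 2: "seed" (length 4)
One optimal edit sequence (insert/delete/substitute each cost 1):
  1. delete 'l'  (+1)
  2. delete 'o'  (+1)
  3. delete 'c'  (+1)
  4. delete 'a'  (+1)
  5. substitute 't' -> 's'  (+1)
  6. substitute 'i' -> 'e'  (+1)
  7. substitute 'o' -> 'e'  (+1)
  8. substitute 'n' -> 'd'  (+1)
Total edit operations: 8
Edit distance = 8


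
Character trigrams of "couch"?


Word: "couch" (length 5)
Number of trigrams = 5 - 3 + 1 = 3
  Position 0: "cou"
  Position 1: "ouc"
  Position 2: "uch"
Trigrams = "cou", "ouc", "uch"


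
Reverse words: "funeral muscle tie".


Original: "funeral muscle tie"
Words (1..n): funeral | muscle | tie
Reversed (n..1): tie | muscle | funeral
Result = "tie muscle funeral"


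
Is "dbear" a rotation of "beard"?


Word: "beard", Candidate: "dbear"
Method: check if candidate is substring of word+word
"beardbeard" contains "dbear"? Yes
Is rotation = Yes


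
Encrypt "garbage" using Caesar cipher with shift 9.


Word: "garbage"
Shift: 9
Each letter → (letter + shift) mod 26:
  'g' (6) + 9 = 15 → 'p'
  'a' (0) + 9 = 9 → 'j'
  'r' (17) + 9 = 0 → 'a'
  'b' (1) + 9 = 10 → 'k'
  'a' (0) + 9 = 9 → 'j'
  'g' (6) + 9 = 15 → 'p'
  'e' (4) + 9 = 13 → 'n'
Result = "pjakjpn"


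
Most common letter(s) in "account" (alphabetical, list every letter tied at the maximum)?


Word: "account"
Letter counts:
  'a': 1
  'c': 2
  'n': 1
  'o': 1
  't': 1
  'u': 1
Maximum count = 2
Most frequent = 'c' (2 times each)


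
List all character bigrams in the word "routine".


Word: "routine" (length 7)
Number of bigrams = 7 - 2 + 1 = 6
  Position 0: "ro"
  Position 1: "ou"
  Position 2: "ut"
  Position 3: "ti"
  Position 4: "in"
  Position 5: "ne"
Bigrams = "ro", "ou", "ut", "ti", "in", "ne"


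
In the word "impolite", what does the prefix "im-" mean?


Prefix: im-
Example: impolite (im- + polite)
Meaning = not / into


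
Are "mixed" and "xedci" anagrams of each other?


Word 1: "mixed" → sorted: deimx
Word 2: "xedci" → sorted: cdeix
Same letters? deimx != cdeix
Anagram = No


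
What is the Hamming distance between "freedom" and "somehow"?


Comparing character by character (same length = 7):
  Pos 0: 'f' vs 's' !=
  Pos 1: 'r' vs 'o' !=
  Pos 2: 'e' vs 'm' !=
  Pos 3: 'e' vs 'e' =
  Pos 4: 'd' vs 'h' !=
  Pos 5: 'o' vs 'o' =
  Pos 6: 'm' vs 'w' !=
Hamming distance = 5


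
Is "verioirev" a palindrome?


Word: "verioirev"
Reversed: "verioirev"
Forward == Backward? verioirev == verioirev
Palindrome = Yes


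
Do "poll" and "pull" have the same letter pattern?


Pattern of "poll": [0, 1, 2, 2]
Pattern of "pull": [0, 1, 2, 2]
Patterns match
Same pattern = Yes


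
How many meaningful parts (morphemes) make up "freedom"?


Word: "freedom"
Morphemes: free + -dom
Each morpheme carries meaning
= 2 morphemes


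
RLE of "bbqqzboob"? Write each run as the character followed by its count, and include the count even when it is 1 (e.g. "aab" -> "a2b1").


String: "bbqqzboob"
Scanning for consecutive runs:
  'b' x 2
  'q' x 2
  'z' x 1
  'b' x 1
  'o' x 2
  'b' x 1
RLE = "b2q2z1b1o2b1"


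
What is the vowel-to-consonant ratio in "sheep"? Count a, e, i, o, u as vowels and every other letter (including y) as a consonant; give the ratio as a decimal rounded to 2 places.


Word: "sheep"
Vowels (a,e,i,o,u): 2
Consonants: 3
Ratio = 2/3
= 0.67


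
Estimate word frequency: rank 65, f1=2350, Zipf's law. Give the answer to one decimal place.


Zipf's law: f(r) = f(1) / r
f(1) = 2350
f(65) = 2350 / 65
= 36.2 occurrences


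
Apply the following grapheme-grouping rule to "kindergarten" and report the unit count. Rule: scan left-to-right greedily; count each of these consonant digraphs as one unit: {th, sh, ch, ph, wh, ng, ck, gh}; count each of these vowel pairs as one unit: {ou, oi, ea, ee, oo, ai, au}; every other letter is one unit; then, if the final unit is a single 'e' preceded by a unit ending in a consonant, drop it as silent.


Word: "kindergarten" (12 letters)
Left-to-right scan:
  [1] 'k' (letter)
  [2] 'i' (letter)
  [3] 'n' (letter)
  [4] 'd' (letter)
  [5] 'e' (letter)
  [6] 'r' (letter)
  [7] 'g' (letter)
  [8] 'a' (letter)
  [9] 'r' (letter)
  [10] 't' (letter)
  [11] 'e' (letter)
  [12] 'n' (letter)
Units from scan: 12
Sound units = 12 units


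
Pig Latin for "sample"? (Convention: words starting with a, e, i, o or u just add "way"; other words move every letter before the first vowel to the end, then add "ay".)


Word: "sample"
Starts with consonant(s) → move to end, add 'ay'
Consonant cluster: "s"
Pig Latin = "amplesay"


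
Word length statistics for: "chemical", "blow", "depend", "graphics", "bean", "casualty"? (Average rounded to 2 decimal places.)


Lengths: "chemical"=8, "blow"=4, "depend"=6, "graphics"=8, "bean"=4, "casualty"=8
Sum = 38, Count = 6
Average = 38/6 = 6.33
= avg=6.33, min=4, max=8


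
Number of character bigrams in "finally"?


Word: "finally" (length 7)
Number of 2-grams = length - 2 + 1 = 7 - 2 + 1
= 6


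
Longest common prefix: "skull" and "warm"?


Word 1: "skull"
Word 2: "warm"
Comparing from start:
  Pos 0: 's' != 'w' (stop)
LCP = "" (length 0)


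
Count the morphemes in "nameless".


Word: "nameless"
Morphemes: name / -less
Each morpheme carries meaning
= 2 morphemes


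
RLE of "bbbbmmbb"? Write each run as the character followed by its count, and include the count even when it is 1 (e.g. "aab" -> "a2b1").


String: "bbbbmmbb"
Scanning for consecutive runs:
  'b' x 4
  'm' x 2
  'b' x 2
RLE = "b4m2b2"


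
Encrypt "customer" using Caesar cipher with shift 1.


Word: "customer"
Shift: 1
Each letter → (letter + shift) mod 26:
  'c' (2) + 1 = 3 → 'd'
  'u' (20) + 1 = 21 → 'v'
  's' (18) + 1 = 19 → 't'
  't' (19) + 1 = 20 → 'u'
  'o' (14) + 1 = 15 → 'p'
  'm' (12) + 1 = 13 → 'n'
  'e' (4) + 1 = 5 → 'f'
  'r' (17) + 1 = 18 → 's'
Result = "dvtupnfs"


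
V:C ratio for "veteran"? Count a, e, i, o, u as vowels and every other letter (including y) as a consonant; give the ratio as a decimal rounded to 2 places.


Word: "veteran"
Vowels (a,e,i,o,u): 3
Consonants: 4
Ratio = 3/4
= 0.75


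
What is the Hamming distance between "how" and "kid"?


Comparing character by character (same length = 3):
  Pos 0: 'h' vs 'k' !=
  Pos 1: 'o' vs 'i' !=
  Pos 2: 'w' vs 'd' !=
Hamming distance = 3


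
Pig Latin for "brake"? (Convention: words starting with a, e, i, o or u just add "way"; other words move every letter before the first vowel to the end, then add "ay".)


Word: "brake"
Starts with consonant(s) → move to end, add 'ay'
Consonant cluster: "br"
Pig Latin = "akebray"


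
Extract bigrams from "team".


Word: "team" (length 4)
Number of bigrams = 4 - 2 + 1 = 3
  Position 0: "te"
  Position 1: "ea"
  Position 2: "am"
Bigrams = "te", "ea", "am"


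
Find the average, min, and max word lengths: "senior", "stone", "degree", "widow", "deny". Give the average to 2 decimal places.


Lengths: "senior"=6, "stone"=5, "degree"=6, "widow"=5, "deny"=4
Sum = 26, Count = 5
Average = 26/5 = 5.20
= avg=5.20, min=4, max=6


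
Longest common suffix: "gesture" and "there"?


Word 1: "gesture"
Word 2: "there"
Comparing from end:
  Pos -1: 'e' == 'e'
  Pos -2: 'r' == 'r'
  Pos -3: 'u' != 'e' (stop)
LCS = "re" (length 2)


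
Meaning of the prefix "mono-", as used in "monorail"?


Prefix: mono-
As in: monorail -> mono- + rail
Meaning = one


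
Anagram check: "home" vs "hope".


Word 1: "home" → sorted: ehmo
Word 2: "hope" → sorted: ehop
Same letters? ehmo != ehop
Anagram = No


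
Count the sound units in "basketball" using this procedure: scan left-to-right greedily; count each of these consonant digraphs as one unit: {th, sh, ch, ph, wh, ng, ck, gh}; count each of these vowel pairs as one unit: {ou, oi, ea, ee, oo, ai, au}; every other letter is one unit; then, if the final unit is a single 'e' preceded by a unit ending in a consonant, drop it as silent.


Word: "basketball" (10 letters)
Left-to-right scan:
  1. 'b' (letter)
  2. 'a' (letter)
  3. 's' (letter)
  4. 'k' (letter)
  5. 'e' (letter)
  6. 't' (letter)
  7. 'b' (letter)
  8. 'a' (letter)
  9. 'l' (letter)
  10. 'l' (letter)
Units from scan: 10
Sound units = 10 units


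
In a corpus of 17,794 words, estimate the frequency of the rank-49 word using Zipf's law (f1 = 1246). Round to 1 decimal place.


Zipf's law: f(r) = f(1) / r
f(1) = 1246
f(49) = 1246 / 49
= 25.4 occurrences


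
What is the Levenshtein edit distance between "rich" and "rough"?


Word 1: "rich" (length 4)
Word 2: "rough" (length 5)
One optimal edit sequence (insert/delete/substitute each cost 1):
  1. keep 'r'
  2. insert 'o'  (+1)
  3. substitute 'i' -> 'u'  (+1)
  4. substitute 'c' -> 'g'  (+1)
  5. keep 'h'
Total edit operations: 3
Edit distance = 3


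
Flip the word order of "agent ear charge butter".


Original: "agent ear charge butter"
Words (1..n): agent | ear | charge | butter
Reversed (n..1): butter | charge | ear | agent
Result = "butter charge ear agent"


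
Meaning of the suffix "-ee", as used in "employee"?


Suffix: -ee
Example: employee (employ + -ee)
Meaning = one who receives


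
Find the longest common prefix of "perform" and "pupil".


Word 1: "perform"
Word 2: "pupil"
Comparing from start:
  Pos 0: 'p' == 'p'
  Pos 1: 'e' != 'u' (stop)
LCP = "p" (length 1)


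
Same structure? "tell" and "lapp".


Pattern of "tell": [0, 1, 2, 2]
Pattern of "lapp": [0, 1, 2, 2]
Patterns match
Same pattern = Yes


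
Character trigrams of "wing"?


Word: "wing" (length 4)
Number of trigrams = 4 - 3 + 1 = 2
  Position 0: "win"
  Position 1: "ing"
Trigrams = "win", "ing"


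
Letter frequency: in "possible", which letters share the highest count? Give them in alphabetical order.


Word: "possible"
Letter counts:
  'b': 1
  'e': 1
  'i': 1
  'l': 1
  'o': 1
  'p': 1
  's': 2
Maximum count = 2
Most frequent = 's' (2 times each)


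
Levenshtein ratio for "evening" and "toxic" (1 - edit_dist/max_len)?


Word 1: "evening" (length 7)
Word 2: "toxic" (length 5)
One optimal edit sequence:
  1. delete 'e'  (+1)
  2. substitute 'v' -> 't'  (+1)
  3. substitute 'e' -> 'o'  (+1)
  4. substitute 'n' -> 'x'  (+1)
  5. keep 'i'
  6. delete 'n'  (+1)
  7. substitute 'g' -> 'c'  (+1)
Edit distance = 6
Max length = max(7, 5) = 7
Similarity = 1 - 6/7
= 0.1429


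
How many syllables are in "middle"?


Word: "middle"
Syllable breakdown: mid / dle
Counting: 2 parts
= 2 syllables


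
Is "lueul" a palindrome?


Word: "lueul"
Reversed: "lueul"
Forward == Backward? lueul == lueul
Palindrome = Yes


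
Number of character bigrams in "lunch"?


Word: "lunch" (length 5)
Number of 2-grams = length - 2 + 1 = 5 - 2 + 1
= 4


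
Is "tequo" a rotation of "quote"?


Word: "quote", Candidate: "tequo"
Method: check if candidate is substring of word+word
"quotequote" contains "tequo"? Yes
Is rotation = Yes


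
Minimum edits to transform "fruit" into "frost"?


Word 1: "fruit" (length 5)
Word 2: "frost" (length 5)
One optimal edit sequence (insert/delete/substitute each cost 1):
  1. keep 'f'
  2. keep 'r'
  3. substitute 'u' -> 'o'  (+1)
  4. substitute 'i' -> 's'  (+1)
  5. keep 't'
Total edit operations: 2
Edit distance = 2


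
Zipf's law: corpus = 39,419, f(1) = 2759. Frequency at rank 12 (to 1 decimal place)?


Zipf's law: f(r) = f(1) / r
f(1) = 2759
f(12) = 2759 / 12
= 229.9 occurrences


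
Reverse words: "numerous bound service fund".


Original: "numerous bound service fund"
Words (1..n): numerous | bound | service | fund
Reversed (n..1): fund | service | bound | numerous
Result = "fund service bound numerous"


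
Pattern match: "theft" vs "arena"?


Pattern of "theft": [0, 1, 2, 3, 0]
Pattern of "arena": [0, 1, 2, 3, 0]
Patterns match
Same pattern = Yes


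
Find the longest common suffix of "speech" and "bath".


Word 1: "speech"
Word 2: "bath"
Comparing from end:
  Pos -1: 'h' == 'h'
  Pos -2: 'c' != 't' (stop)
LCS = "h" (length 1)


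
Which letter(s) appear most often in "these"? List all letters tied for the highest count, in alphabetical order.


Word: "these"
Letter counts:
  'e': 2
  'h': 1
  's': 1
  't': 1
Maximum count = 2
Most frequent = 'e' (2 times each)


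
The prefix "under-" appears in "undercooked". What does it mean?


Prefix: under-
As in: undercooked -> under- + cooked
Meaning = insufficient


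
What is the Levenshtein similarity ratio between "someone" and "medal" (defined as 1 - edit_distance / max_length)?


Word 1: "someone" (length 7)
Word 2: "medal" (length 5)
One optimal edit sequence:
  1. delete 's'  (+1)
  2. delete 'o'  (+1)
  3. keep 'm'
  4. keep 'e'
  5. substitute 'o' -> 'd'  (+1)
  6. substitute 'n' -> 'a'  (+1)
  7. substitute 'e' -> 'l'  (+1)
Edit distance = 5
Max length = max(7, 5) = 7
Similarity = 1 - 5/7
= 0.2857


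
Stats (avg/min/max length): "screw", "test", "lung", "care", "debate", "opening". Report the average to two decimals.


Lengths: "screw"=5, "test"=4, "lung"=4, "care"=4, "debate"=6, "opening"=7
Sum = 30, Count = 6
Average = 30/6 = 5.00
= avg=5.00, min=4, max=7


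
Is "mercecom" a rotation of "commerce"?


Word: "commerce", Candidate: "mercecom"
Method: check if candidate is substring of word+word
"commercecommerce" contains "mercecom"? Yes
Is rotation = Yes


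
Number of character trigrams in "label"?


Word: "label" (length 5)
Number of 3-grams = length - 3 + 1 = 5 - 3 + 1
= 3


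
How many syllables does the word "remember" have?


Word: "remember"
Syllable breakdown: re | mem | ber
Counting: 3 parts
= 3 syllables


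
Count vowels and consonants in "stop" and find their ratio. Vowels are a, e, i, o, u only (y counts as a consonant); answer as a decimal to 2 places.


Word: "stop"
Vowels (a,e,i,o,u): 1
Consonants: 3
Ratio = 1/3
= 0.33


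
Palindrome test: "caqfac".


Word: "caqfac"
Reversed: "cafqac"
Forward == Backward? caqfac != cafqac
Palindrome = No


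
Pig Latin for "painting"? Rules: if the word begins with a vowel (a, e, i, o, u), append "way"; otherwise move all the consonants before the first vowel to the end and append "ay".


Word: "painting"
Starts with consonant(s) → move to end, add 'ay'
Consonant cluster: "p"
Pig Latin = "aintingpay"


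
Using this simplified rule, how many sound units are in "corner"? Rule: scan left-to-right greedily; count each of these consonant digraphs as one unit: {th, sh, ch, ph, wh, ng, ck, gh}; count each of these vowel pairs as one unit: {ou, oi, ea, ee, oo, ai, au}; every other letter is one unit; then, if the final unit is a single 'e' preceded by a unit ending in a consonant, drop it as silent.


Word: "corner" (6 letters)
Left-to-right scan:
  1. 'c' (letter)
  2. 'o' (letter)
  3. 'r' (letter)
  4. 'n' (letter)
  5. 'e' (letter)
  6. 'r' (letter)
Units from scan: 6
Sound units = 6 units


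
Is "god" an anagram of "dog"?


Word 1: "dog" → sorted: dgo
Word 2: "god" → sorted: dgo
Same letters? dgo == dgo
Anagram = Yes


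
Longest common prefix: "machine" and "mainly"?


Word 1: "machine"
Word 2: "mainly"
Comparing from start:
  Pos 0: 'm' == 'm'
  Pos 1: 'a' == 'a'
  Pos 2: 'c' != 'i' (stop)
LCP = "ma" (length 2)


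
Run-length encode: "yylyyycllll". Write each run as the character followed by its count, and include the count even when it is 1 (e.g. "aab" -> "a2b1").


String: "yylyyycllll"
Scanning for consecutive runs:
  'y' x 2
  'l' x 1
  'y' x 3
  'c' x 1
  'l' x 4
RLE = "y2l1y3c1l4"


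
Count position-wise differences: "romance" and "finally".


Comparing character by character (same length = 7):
  Pos 0: 'r' vs 'f' !=
  Pos 1: 'o' vs 'i' !=
  Pos 2: 'm' vs 'n' !=
  Pos 3: 'a' vs 'a' =
  Pos 4: 'n' vs 'l' !=
  Pos 5: 'c' vs 'l' !=
  Pos 6: 'e' vs 'y' !=
Hamming distance = 6


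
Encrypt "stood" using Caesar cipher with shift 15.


Word: "stood"
Shift: 15
Each letter → (letter + shift) mod 26:
  's' (18) + 15 = 7 → 'h'
  't' (19) + 15 = 8 → 'i'
  'o' (14) + 15 = 3 → 'd'
  'o' (14) + 15 = 3 → 'd'
  'd' (3) + 15 = 18 → 's'
Result = "hidds"


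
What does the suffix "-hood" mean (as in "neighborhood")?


Suffix: -hood
Example: neighborhood (neighbor + -hood)
Meaning = state / condition


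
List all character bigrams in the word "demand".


Word: "demand" (length 6)
Number of bigrams = 6 - 2 + 1 = 5
  Position 0: "de"
  Position 1: "em"
  Position 2: "ma"
  Position 3: "an"
  Position 4: "nd"
Bigrams = "de", "em", "ma", "an", "nd"


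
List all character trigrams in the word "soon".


Word: "soon" (length 4)
Number of trigrams = 4 - 3 + 1 = 2
  Position 0: "soo"
  Position 1: "oon"
Trigrams = "soo", "oon"


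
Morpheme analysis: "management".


Word: "management"
Morphemes: manage / -ment
Each morpheme carries meaning
= 2 morphemes


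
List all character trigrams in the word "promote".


Word: "promote" (length 7)
Number of trigrams = 7 - 3 + 1 = 5
  Position 0: "pro"
  Position 1: "rom"
  Position 2: "omo"
  Position 3: "mot"
  Position 4: "ote"
Trigrams = "pro", "rom", "omo", "mot", "ote"


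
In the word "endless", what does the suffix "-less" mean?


Suffix: -less
Example: endless = end + -less
Meaning = without


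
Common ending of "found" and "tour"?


Word 1: "found"
Word 2: "tour"
Comparing from end:
  Pos -1: 'd' != 'r' (stop)
LCS = "" (length 0)


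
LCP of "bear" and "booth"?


Word 1: "bear"
Word 2: "booth"
Comparing from start:
  Pos 0: 'b' == 'b'
  Pos 1: 'e' != 'o' (stop)
LCP = "b" (length 1)


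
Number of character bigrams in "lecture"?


Word: "lecture" (length 7)
Number of 2-grams = length - 2 + 1 = 7 - 2 + 1
= 6


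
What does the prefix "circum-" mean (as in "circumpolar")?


Prefix: circum-
As in: circumpolar -> circum- + polar
Meaning = around


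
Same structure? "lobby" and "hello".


Pattern of "lobby": [0, 1, 2, 2, 3]
Pattern of "hello": [0, 1, 2, 2, 3]
Patterns match
Same pattern = Yes


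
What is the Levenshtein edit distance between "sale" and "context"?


Word 1: "sale" (length 4)
Word 2: "context" (length 7)
One optimal edit sequence (insert/delete/substitute each cost 1):
  1. insert 'c'  (+1)
  2. substitute 's' -> 'o'  (+1)
  3. substitute 'a' -> 'n'  (+1)
  4. substitute 'l' -> 't'  (+1)
  5. keep 'e'
  6. insert 'x'  (+1)
  7. insert 't'  (+1)
Total edit operations: 6
Edit distance = 6


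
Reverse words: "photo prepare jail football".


Original: "photo prepare jail football"
Words (1..n): photo | prepare | jail | football
Reversed (n..1): football | jail | prepare | photo
Result = "football jail prepare photo"


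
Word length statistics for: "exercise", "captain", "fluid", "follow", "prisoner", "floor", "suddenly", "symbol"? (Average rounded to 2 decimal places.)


Lengths: "exercise"=8, "captain"=7, "fluid"=5, "follow"=6, "prisoner"=8, "floor"=5, "suddenly"=8, "symbol"=6
Sum = 53, Count = 8
Average = 53/8 = 6.63
= avg=6.63, min=5, max=8


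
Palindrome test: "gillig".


Word: "gillig"
Reversed: "gillig"
Forward == Backward? gillig == gillig
Palindrome = Yes


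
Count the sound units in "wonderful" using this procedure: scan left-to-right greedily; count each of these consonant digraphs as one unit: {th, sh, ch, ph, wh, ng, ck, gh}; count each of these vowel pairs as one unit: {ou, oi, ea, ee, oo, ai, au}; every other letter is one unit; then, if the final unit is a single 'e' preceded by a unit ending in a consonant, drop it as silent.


Word: "wonderful" (9 letters)
Left-to-right scan:
  (1) 'w' (letter)
  (2) 'o' (letter)
  (3) 'n' (letter)
  (4) 'd' (letter)
  (5) 'e' (letter)
  (6) 'r' (letter)
  (7) 'f' (letter)
  (8) 'u' (letter)
  (9) 'l' (letter)
Units from scan: 9
Sound units = 9 units


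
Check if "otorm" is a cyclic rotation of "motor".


Word: "motor", Candidate: "otorm"
Method: check if candidate is substring of word+word
"motormotor" contains "otorm"? Yes
Is rotation = Yes


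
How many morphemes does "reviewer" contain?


Word: "reviewer"
Morphemes: re- / view / -er
Each morpheme carries meaning
= 3 morphemes


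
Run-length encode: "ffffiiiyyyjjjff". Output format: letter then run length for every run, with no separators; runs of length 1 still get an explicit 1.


String: "ffffiiiyyyjjjff"
Scanning for consecutive runs:
  'f' x 4
  'i' x 3
  'y' x 3
  'j' x 3
  'f' x 2
RLE = "f4i3y3j3f2"


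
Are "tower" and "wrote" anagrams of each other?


Word 1: "tower" → sorted: eortw
Word 2: "wrote" → sorted: eortw
Same letters? eortw == eortw
Anagram = Yes


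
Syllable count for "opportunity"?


Word: "opportunity"
Syllable breakdown: op / por / tu / ni / ty
Counting: 5 parts
= 5 syllables


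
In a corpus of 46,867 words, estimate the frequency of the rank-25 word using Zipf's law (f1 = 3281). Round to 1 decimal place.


Zipf's law: f(r) = f(1) / r
f(1) = 3281
f(25) = 3281 / 25
= 131.2 occurrences


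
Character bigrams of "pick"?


Word: "pick" (length 4)
Number of bigrams = 4 - 2 + 1 = 3
  Position 0: "pi"
  Position 1: "ic"
  Position 2: "ck"
Bigrams = "pi", "ic", "ck"


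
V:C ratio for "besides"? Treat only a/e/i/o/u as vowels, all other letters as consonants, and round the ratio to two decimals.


Word: "besides"
Vowels (a,e,i,o,u): 3
Consonants: 4
Ratio = 3/4
= 0.75


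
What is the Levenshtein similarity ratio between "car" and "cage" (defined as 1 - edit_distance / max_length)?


Word 1: "car" (length 3)
Word 2: "cage" (length 4)
One optimal edit sequence:
  1. keep 'c'
  2. keep 'a'
  3. insert 'g'  (+1)
  4. substitute 'r' -> 'e'  (+1)
Edit distance = 2
Max length = max(3, 4) = 4
Similarity = 1 - 2/4
= 0.5000


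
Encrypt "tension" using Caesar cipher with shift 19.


Word: "tension"
Shift: 19
Each letter → (letter + shift) mod 26:
  't' (19) + 19 = 12 → 'm'
  'e' (4) + 19 = 23 → 'x'
  'n' (13) + 19 = 6 → 'g'
  's' (18) + 19 = 11 → 'l'
  'i' (8) + 19 = 1 → 'b'
  'o' (14) + 19 = 7 → 'h'
  'n' (13) + 19 = 6 → 'g'
Result = "mxglbhg"


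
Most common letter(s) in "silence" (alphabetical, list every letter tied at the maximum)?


Word: "silence"
Letter counts:
  'c': 1
  'e': 2
  'i': 1
  'l': 1
  'n': 1
  's': 1
Maximum count = 2
Most frequent = 'e' (2 times each)


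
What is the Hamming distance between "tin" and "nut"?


Comparing character by character (same length = 3):
  Pos 0: 't' vs 'n' !=
  Pos 1: 'i' vs 'u' !=
  Pos 2: 'n' vs 't' !=
Hamming distance = 3


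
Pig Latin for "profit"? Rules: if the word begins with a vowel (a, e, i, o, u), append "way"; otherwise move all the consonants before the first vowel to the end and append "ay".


Word: "profit"
Starts with consonant(s) → move to end, add 'ay'
Consonant cluster: "pr"
Pig Latin = "ofitpray"


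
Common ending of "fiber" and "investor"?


Word 1: "fiber"
Word 2: "investor"
Comparing from end:
  Pos -1: 'r' == 'r'
  Pos -2: 'e' != 'o' (stop)
LCS = "r" (length 1)


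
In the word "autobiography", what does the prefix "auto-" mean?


Prefix: auto-
As in: autobiography -> auto- + biography
Meaning = self


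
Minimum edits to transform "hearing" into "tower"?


Word 1: "hearing" (length 7)
Word 2: "tower" (length 5)
One optimal edit sequence (insert/delete/substitute each cost 1):
  1. delete 'h'  (+1)
  2. delete 'e'  (+1)
  3. substitute 'a' -> 't'  (+1)
  4. substitute 'r' -> 'o'  (+1)
  5. substitute 'i' -> 'w'  (+1)
  6. substitute 'n' -> 'e'  (+1)
  7. substitute 'g' -> 'r'  (+1)
Total edit operations: 7
Edit distance = 7


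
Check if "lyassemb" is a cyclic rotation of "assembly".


Word: "assembly", Candidate: "lyassemb"
Method: check if candidate is substring of word+word
"assemblyassembly" contains "lyassemb"? Yes
Is rotation = Yes


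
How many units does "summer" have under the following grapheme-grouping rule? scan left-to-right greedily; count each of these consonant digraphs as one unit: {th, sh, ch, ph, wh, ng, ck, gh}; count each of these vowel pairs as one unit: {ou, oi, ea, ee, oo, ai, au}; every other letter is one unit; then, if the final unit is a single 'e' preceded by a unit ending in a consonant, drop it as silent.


Word: "summer" (6 letters)
Left-to-right scan:
  (1) 's' (letter)
  (2) 'u' (letter)
  (3) 'm' (letter)
  (4) 'm' (letter)
  (5) 'e' (letter)
  (6) 'r' (letter)
Units from scan: 6
Sound units = 6 units


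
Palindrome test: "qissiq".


Word: "qissiq"
Reversed: "qissiq"
Forward == Backward? qissiq == qissiq
Palindrome = Yes


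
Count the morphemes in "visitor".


Word: "visitor"
Morphemes: visit | -or
Each morpheme carries meaning
= 2 morphemes


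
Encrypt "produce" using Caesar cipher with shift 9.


Word: "produce"
Shift: 9
Each letter → (letter + shift) mod 26:
  'p' (15) + 9 = 24 → 'y'
  'r' (17) + 9 = 0 → 'a'
  'o' (14) + 9 = 23 → 'x'
  'd' (3) + 9 = 12 → 'm'
  'u' (20) + 9 = 3 → 'd'
  'c' (2) + 9 = 11 → 'l'
  'e' (4) + 9 = 13 → 'n'
Result = "yaxmdln"


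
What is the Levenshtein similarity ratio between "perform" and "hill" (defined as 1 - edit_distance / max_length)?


Word 1: "perform" (length 7)
Word 2: "hill" (length 4)
One optimal edit sequence:
  1. delete 'p'  (+1)
  2. delete 'e'  (+1)
  3. delete 'r'  (+1)
  4. substitute 'f' -> 'h'  (+1)
  5. substitute 'o' -> 'i'  (+1)
  6. substitute 'r' -> 'l'  (+1)
  7. substitute 'm' -> 'l'  (+1)
Edit distance = 7
Max length = max(7, 4) = 7
Similarity = 1 - 7/7
= 0.0000


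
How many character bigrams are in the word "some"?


Word: "some" (length 4)
Number of 2-grams = length - 2 + 1 = 4 - 2 + 1
= 3


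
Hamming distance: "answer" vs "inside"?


Comparing character by character (same length = 6):
  Pos 0: 'a' vs 'i' !=
  Pos 1: 'n' vs 'n' =
  Pos 2: 's' vs 's' =
  Pos 3: 'w' vs 'i' !=
  Pos 4: 'e' vs 'd' !=
  Pos 5: 'r' vs 'e' !=
Hamming distance = 4


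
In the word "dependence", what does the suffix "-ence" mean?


Suffix: -ence
As in: dependence -> depend + -ence
Meaning = state of


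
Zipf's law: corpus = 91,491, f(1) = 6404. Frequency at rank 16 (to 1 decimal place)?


Zipf's law: f(r) = f(1) / r
f(1) = 6404
f(16) = 6404 / 16
= 400.3 occurrences


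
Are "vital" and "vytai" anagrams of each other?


Word 1: "vital" → sorted: ailtv
Word 2: "vytai" → sorted: aitvy
Same letters? ailtv != aitvy
Anagram = No


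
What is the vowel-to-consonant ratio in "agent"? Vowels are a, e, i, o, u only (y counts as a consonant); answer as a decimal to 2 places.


Word: "agent"
Vowels (a,e,i,o,u): 2
Consonants: 3
Ratio = 2/3
= 0.67


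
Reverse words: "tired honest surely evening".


Original: "tired honest surely evening"
Words (1..n): tired | honest | surely | evening
Reversed (n..1): evening | surely | honest | tired
Result = "evening surely honest tired"


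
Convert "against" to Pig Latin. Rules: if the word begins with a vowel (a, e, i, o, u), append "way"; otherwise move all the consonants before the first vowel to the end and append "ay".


Word: "against"
Starts with vowel → add 'way'
Pig Latin = "againstway"


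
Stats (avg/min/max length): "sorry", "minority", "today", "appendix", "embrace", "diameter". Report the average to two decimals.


Lengths: "sorry"=5, "minority"=8, "today"=5, "appendix"=8, "embrace"=7, "diameter"=8
Sum = 41, Count = 6
Average = 41/6 = 6.83
= avg=6.83, min=5, max=8


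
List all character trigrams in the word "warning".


Word: "warning" (length 7)
Number of trigrams = 7 - 3 + 1 = 5
  Position 0: "war"
  Position 1: "arn"
  Position 2: "rni"
  Position 3: "nin"
  Position 4: "ing"
Trigrams = "war", "arn", "rni", "nin", "ing"


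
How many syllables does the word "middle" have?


Word: "middle"
Syllable breakdown: mid-dle
Counting: 2 parts
= 2 syllables


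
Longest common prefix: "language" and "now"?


Word 1: "language"
Word 2: "now"
Comparing from start:
  Pos 0: 'l' != 'n' (stop)
LCP = "" (length 0)


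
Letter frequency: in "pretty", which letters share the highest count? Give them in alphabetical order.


Word: "pretty"
Letter counts:
  'e': 1
  'p': 1
  'r': 1
  't': 2
  'y': 1
Maximum count = 2
Most frequent = 't' (2 times each)


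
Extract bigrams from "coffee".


Word: "coffee" (length 6)
Number of bigrams = 6 - 2 + 1 = 5
  Position 0: "co"
  Position 1: "of"
  Position 2: "ff"
  Position 3: "fe"
  Position 4: "ee"
Bigrams = "co", "of", "ff", "fe", "ee"


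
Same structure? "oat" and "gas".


Pattern of "oat": [0, 1, 2]
Pattern of "gas": [0, 1, 2]
Patterns match
Same pattern = Yes


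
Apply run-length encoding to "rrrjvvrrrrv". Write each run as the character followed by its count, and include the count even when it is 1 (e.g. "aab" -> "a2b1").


String: "rrrjvvrrrrv"
Scanning for consecutive runs:
  'r' x 3
  'j' x 1
  'v' x 2
  'r' x 4
  'v' x 1
RLE = "r3j1v2r4v1"


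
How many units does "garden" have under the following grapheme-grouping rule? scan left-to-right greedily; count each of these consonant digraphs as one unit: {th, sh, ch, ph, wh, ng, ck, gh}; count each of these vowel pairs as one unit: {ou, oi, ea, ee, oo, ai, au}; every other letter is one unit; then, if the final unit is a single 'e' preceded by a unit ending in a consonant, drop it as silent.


Word: "garden" (6 letters)
Left-to-right scan:
  [1] 'g' (letter)
  [2] 'a' (letter)
  [3] 'r' (letter)
  [4] 'd' (letter)
  [5] 'e' (letter)
  [6] 'n' (letter)
Units from scan: 6
Sound units = 6 units


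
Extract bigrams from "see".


Word: "see" (length 3)
Number of bigrams = 3 - 2 + 1 = 2
  Position 0: "se"
  Position 1: "ee"
Bigrams = "se", "ee"


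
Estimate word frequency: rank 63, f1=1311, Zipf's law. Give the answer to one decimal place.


Zipf's law: f(r) = f(1) / r
f(1) = 1311
f(63) = 1311 / 63
= 20.8 occurrences


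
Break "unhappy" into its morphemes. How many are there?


Word: "unhappy"
Morphemes: un- | happy
Each morpheme carries meaning
= 2 morphemes


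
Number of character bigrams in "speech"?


Word: "speech" (length 6)
Number of 2-grams = length - 2 + 1 = 6 - 2 + 1
= 5


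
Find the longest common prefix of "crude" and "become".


Word 1: "crude"
Word 2: "become"
Comparing from start:
  Pos 0: 'c' != 'b' (stop)
LCP = "" (length 0)


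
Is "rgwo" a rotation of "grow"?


Word: "grow", Candidate: "rgwo"
Method: check if candidate is substring of word+word
"growgrow" contains "rgwo"? No
Is rotation = No


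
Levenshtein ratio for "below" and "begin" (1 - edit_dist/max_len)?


Word 1: "below" (length 5)
Word 2: "begin" (length 5)
One optimal edit sequence:
  1. keep 'b'
  2. keep 'e'
  3. substitute 'l' -> 'g'  (+1)
  4. substitute 'o' -> 'i'  (+1)
  5. substitute 'w' -> 'n'  (+1)
Edit distance = 3
Max length = max(5, 5) = 5
Similarity = 1 - 3/5
= 0.4000


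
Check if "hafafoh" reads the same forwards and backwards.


Word: "hafafoh"
Reversed: "hofafah"
Forward == Backward? hafafoh != hofafah
Palindrome = No


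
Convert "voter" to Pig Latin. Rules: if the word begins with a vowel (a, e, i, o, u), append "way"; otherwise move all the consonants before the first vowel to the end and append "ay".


Word: "voter"
Starts with consonant(s) → move to end, add 'ay'
Consonant cluster: "v"
Pig Latin = "otervay"


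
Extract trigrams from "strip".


Word: "strip" (length 5)
Number of trigrams = 5 - 3 + 1 = 3
  Position 0: "str"
  Position 1: "tri"
  Position 2: "rip"
Trigrams = "str", "tri", "rip"


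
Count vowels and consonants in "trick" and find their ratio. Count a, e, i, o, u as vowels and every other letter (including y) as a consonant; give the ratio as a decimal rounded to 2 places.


Word: "trick"
Vowels (a,e,i,o,u): 1
Consonants: 4
Ratio = 1/4
= 0.25
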